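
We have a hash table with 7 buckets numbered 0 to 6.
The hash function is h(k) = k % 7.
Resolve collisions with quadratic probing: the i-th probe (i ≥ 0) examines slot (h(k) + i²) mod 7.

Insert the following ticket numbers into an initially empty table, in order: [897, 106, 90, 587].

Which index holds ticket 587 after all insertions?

0

Insert 897: h=1, slot 1 empty => index 1.
Insert 106: h=1, slot 1 occupied => index 2.
Insert 90: h=6, slot 6 empty => index 6.
Insert 587: h=6, slot 6 occupied => index 0.
Table: [587, 897, 106, ., ., ., 90]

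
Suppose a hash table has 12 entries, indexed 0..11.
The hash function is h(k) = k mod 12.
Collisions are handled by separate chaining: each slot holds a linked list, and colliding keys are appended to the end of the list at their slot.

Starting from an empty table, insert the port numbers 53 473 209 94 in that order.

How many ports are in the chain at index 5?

3

53 → bucket 5
473 → bucket 5 (collision)
209 → bucket 5 (collision)
94 → bucket 10
Final buckets:
0: ∅
1: ∅
2: ∅
3: ∅
4: ∅
5: 53 -> 473 -> 209
6: ∅
7: ∅
8: ∅
9: ∅
10: 94
11: ∅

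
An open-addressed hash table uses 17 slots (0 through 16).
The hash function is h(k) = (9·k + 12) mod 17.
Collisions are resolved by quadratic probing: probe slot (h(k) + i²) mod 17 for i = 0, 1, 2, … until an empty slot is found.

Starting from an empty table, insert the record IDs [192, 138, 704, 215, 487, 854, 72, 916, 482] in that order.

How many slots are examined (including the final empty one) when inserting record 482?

2

192 hashes to 6; slot 6 is free -> place at 6.
138 hashes to 13; slot 13 is free -> place at 13.
704 hashes to 7; slot 7 is free -> place at 7.
215 hashes to 9; slot 9 is free -> place at 9.
487 hashes to 9; 9 taken -> place at 10.
854 hashes to 14; slot 14 is free -> place at 14.
72 hashes to 14; 14 taken -> place at 15.
916 hashes to 11; slot 11 is free -> place at 11.
482 hashes to 15; 15 taken -> place at 16.
Table: [_, _, _, _, _, _, 192, 704, _, 215, 487, 916, _, 138, 854, 72, 482]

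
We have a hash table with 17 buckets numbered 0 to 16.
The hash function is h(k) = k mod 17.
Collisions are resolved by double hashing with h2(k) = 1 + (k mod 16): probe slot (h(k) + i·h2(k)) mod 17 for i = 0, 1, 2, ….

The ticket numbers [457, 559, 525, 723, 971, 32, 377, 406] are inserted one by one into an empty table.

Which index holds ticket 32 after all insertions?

457: h=15 => slot 15
559: h=15, h2=16, probe 15,14 => slot 14
525: h=15, h2=14, probe 15,12 => slot 12
723: h=9 => slot 9
971: h=2 => slot 2
32: h=15, h2=1, probe 15,16 => slot 16
377: h=3 => slot 3
406: h=15, h2=7, probe 15,5 => slot 5
Table: [∅, ∅, 971, 377, ∅, 406, ∅, ∅, ∅, 723, ∅, ∅, 525, ∅, 559, 457, 32]

16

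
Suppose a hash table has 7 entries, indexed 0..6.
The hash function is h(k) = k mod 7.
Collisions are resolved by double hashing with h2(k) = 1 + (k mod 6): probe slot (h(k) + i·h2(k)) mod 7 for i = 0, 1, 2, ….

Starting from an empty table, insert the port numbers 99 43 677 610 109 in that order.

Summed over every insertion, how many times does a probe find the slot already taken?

99 hashes to 1; slot 1 is free => place at 1.
43 hashes to 1, h2=2; 1 taken => place at 3.
677 hashes to 5; slot 5 is free => place at 5.
610 hashes to 1, h2=5; 1 taken => place at 6.
109 hashes to 4; slot 4 is free => place at 4.
Table: [., 99, ., 43, 109, 677, 610]

2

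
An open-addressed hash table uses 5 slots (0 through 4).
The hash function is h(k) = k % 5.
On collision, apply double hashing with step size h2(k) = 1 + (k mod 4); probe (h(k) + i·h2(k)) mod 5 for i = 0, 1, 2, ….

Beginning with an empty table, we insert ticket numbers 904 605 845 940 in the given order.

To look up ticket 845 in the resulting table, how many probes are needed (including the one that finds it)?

904: h=4 => slot 4
605: h=0 => slot 0
845: h=0, h2=2, probe 0,2 => slot 2
940: h=0, h2=1, probe 0,1 => slot 1
Table: [605, 940, 845, ., 904]
Lookup 845: h=0, h2=2, probe 0,2 → found at 2.

2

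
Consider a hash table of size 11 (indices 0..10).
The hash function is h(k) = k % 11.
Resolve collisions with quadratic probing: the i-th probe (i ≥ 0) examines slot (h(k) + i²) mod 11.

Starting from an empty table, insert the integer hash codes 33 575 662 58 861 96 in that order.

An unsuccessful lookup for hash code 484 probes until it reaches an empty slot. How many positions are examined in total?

Insert 33: h=0, slot 0 empty → index 0.
Insert 575: h=3, slot 3 empty → index 3.
Insert 662: h=2, slot 2 empty → index 2.
Insert 58: h=3, slot 3 occupied → index 4.
Insert 861: h=3, slots 3,4 occupied → index 7.
Insert 96: h=8, slot 8 empty → index 8.
Table: [33, ∅, 662, 575, 58, ∅, ∅, 861, 96, ∅, ∅]
Lookup 484: h=0, probe 0,1 → slot 1 empty, not found.

2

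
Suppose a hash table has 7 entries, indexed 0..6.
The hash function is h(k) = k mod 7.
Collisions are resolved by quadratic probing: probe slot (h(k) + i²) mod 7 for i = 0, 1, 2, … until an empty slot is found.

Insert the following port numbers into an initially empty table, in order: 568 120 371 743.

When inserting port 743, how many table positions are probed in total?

3

Insert 568: h=1, slot 1 empty → index 1.
Insert 120: h=1, slot 1 occupied → index 2.
Insert 371: h=0, slot 0 empty → index 0.
Insert 743: h=1, slots 1,2 occupied → index 5.
Table: [371, 568, 120, —, —, 743, —]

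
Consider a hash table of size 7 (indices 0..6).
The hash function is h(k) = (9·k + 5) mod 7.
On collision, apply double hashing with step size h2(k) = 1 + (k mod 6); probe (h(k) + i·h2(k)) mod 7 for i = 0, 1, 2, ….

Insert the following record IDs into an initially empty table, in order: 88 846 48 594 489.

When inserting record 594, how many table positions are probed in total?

Insert 88: h=6, slot 6 empty => index 6.
Insert 846: h=3, slot 3 empty => index 3.
Insert 48: h=3, h2=1, slot 3 occupied => index 4.
Insert 594: h=3, h2=1, slots 3,4 occupied => index 5.
Insert 489: h=3, h2=4, slot 3 occupied => index 0.
Table: [489, ∅, ∅, 846, 48, 594, 88]

3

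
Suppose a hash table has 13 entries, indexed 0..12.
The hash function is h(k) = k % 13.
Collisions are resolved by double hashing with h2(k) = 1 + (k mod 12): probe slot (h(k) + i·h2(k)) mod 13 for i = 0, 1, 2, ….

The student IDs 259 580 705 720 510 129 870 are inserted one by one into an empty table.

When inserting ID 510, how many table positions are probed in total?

2

259 hashes to 12; slot 12 is free => place at 12.
580 hashes to 8; slot 8 is free => place at 8.
705 hashes to 3; slot 3 is free => place at 3.
720 hashes to 5; slot 5 is free => place at 5.
510 hashes to 3, h2=7; 3 taken => place at 10.
129 hashes to 12, h2=10; 12 taken => place at 9.
870 hashes to 12, h2=7; 12 taken => place at 6.
Table: [—, —, —, 705, —, 720, 870, —, 580, 129, 510, —, 259]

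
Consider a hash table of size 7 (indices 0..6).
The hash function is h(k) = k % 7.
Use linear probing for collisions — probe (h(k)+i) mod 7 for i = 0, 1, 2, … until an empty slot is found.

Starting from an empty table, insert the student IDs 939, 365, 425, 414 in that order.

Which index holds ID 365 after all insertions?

Insert 939: h=1, slot 1 empty => index 1.
Insert 365: h=1, slot 1 occupied => index 2.
Insert 425: h=5, slot 5 empty => index 5.
Insert 414: h=1, slots 1,2 occupied => index 3.
Table: [∅, 939, 365, 414, ∅, 425, ∅]

2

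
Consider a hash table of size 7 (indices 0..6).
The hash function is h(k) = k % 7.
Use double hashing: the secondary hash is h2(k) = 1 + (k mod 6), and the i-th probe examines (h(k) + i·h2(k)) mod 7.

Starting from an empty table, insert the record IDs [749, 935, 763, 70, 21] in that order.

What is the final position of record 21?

749 hashes to 0; slot 0 is free → place at 0.
935 hashes to 4; slot 4 is free → place at 4.
763 hashes to 0, h2=2; 0 taken → place at 2.
70 hashes to 0, h2=5; 0 taken → place at 5.
21 hashes to 0, h2=4; 0,4 taken → place at 1.
Table: [749, 21, 763, ., 935, 70, .]

1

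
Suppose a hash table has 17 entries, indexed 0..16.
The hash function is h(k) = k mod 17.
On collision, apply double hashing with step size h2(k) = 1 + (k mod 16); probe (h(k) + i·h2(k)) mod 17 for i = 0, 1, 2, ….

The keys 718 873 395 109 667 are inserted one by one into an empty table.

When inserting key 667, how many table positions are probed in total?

3

Insert 718: h=4, slot 4 empty → index 4.
Insert 873: h=6, slot 6 empty → index 6.
Insert 395: h=4, h2=12, slot 4 occupied → index 16.
Insert 109: h=7, slot 7 empty → index 7.
Insert 667: h=4, h2=12, slots 4,16 occupied → index 11.
Table: [—, —, —, —, 718, —, 873, 109, —, —, —, 667, —, —, —, —, 395]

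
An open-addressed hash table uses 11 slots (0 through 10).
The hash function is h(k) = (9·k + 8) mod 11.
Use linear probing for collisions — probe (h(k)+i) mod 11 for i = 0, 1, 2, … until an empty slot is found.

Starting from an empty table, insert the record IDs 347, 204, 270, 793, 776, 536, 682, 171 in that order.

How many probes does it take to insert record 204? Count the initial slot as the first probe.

2

Insert 347: h=7, slot 7 empty -> index 7.
Insert 204: h=7, slot 7 occupied -> index 8.
Insert 270: h=7, slots 7,8 occupied -> index 9.
Insert 793: h=6, slot 6 empty -> index 6.
Insert 776: h=7, slots 7,8,9 occupied -> index 10.
Insert 536: h=3, slot 3 empty -> index 3.
Insert 682: h=8, slots 8,9,10 occupied -> index 0.
Insert 171: h=7, slots 7,8,9,10,0 occupied -> index 1.
Table: [682, 171, -, 536, -, -, 793, 347, 204, 270, 776]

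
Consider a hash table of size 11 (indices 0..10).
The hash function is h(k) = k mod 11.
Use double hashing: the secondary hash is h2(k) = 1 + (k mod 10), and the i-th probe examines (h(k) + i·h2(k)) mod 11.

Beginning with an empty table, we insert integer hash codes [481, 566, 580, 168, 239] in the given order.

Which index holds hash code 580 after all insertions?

481 hashes to 8; slot 8 is free => place at 8.
566 hashes to 5; slot 5 is free => place at 5.
580 hashes to 8, h2=1; 8 taken => place at 9.
168 hashes to 3; slot 3 is free => place at 3.
239 hashes to 8, h2=10; 8 taken => place at 7.
Table: [∅, ∅, ∅, 168, ∅, 566, ∅, 239, 481, 580, ∅]

9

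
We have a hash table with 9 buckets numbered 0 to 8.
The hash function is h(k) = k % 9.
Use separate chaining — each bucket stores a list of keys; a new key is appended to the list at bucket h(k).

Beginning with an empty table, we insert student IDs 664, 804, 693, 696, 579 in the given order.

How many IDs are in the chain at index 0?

664 -> bucket 7
804 -> bucket 3
693 -> bucket 0
696 -> bucket 3 (collision)
579 -> bucket 3 (collision)
Final buckets:
0: 693
1: .
2: .
3: 804 -> 696 -> 579
4: .
5: .
6: .
7: 664
8: .

1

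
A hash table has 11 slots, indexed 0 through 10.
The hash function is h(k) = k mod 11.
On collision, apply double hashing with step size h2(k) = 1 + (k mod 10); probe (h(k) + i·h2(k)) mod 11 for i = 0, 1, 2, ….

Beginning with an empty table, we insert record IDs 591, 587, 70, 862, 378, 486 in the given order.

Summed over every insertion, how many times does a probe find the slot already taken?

591 hashes to 8; slot 8 is free -> place at 8.
587 hashes to 4; slot 4 is free -> place at 4.
70 hashes to 4, h2=1; 4 taken -> place at 5.
862 hashes to 4, h2=3; 4 taken -> place at 7.
378 hashes to 4, h2=9; 4 taken -> place at 2.
486 hashes to 2, h2=7; 2 taken -> place at 9.
Table: [_, _, 378, _, 587, 70, _, 862, 591, 486, _]

4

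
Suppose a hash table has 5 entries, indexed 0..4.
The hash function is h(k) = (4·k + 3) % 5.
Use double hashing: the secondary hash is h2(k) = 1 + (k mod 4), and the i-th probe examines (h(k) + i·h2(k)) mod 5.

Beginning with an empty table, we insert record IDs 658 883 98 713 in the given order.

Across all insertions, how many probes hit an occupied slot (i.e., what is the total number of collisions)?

3

658 hashes to 0; slot 0 is free → place at 0.
883 hashes to 0, h2=4; 0 taken → place at 4.
98 hashes to 0, h2=3; 0 taken → place at 3.
713 hashes to 0, h2=2; 0 taken → place at 2.
Table: [658, ∅, 713, 98, 883]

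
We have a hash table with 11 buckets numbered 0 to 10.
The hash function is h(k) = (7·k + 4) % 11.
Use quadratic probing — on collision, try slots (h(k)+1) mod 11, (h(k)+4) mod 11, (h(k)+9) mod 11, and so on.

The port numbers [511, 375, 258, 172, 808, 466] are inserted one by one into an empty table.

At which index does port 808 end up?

511: h=6 -> slot 6
375: h=0 -> slot 0
258: h=6, probe 6,7 -> slot 7
172: h=9 -> slot 9
808: h=6, probe 6,7,10 -> slot 10
466: h=10, probe 10,0,3 -> slot 3
Table: [375, —, —, 466, —, —, 511, 258, —, 172, 808]

10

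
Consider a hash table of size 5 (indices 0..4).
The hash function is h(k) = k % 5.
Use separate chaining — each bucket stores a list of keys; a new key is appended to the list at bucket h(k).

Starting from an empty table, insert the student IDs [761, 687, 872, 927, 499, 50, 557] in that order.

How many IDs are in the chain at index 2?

4

Insert 761: h=1, bucket 1 empty → new chain.
Insert 687: h=2, bucket 2 empty → new chain.
Insert 872: h=2, bucket 2 nonempty → append to chain.
Insert 927: h=2, bucket 2 nonempty → append to chain.
Insert 499: h=4, bucket 4 empty → new chain.
Insert 50: h=0, bucket 0 empty → new chain.
Insert 557: h=2, bucket 2 nonempty → append to chain.
Final buckets:
0: 50
1: 761
2: 687 -> 872 -> 927 -> 557
3: _
4: 499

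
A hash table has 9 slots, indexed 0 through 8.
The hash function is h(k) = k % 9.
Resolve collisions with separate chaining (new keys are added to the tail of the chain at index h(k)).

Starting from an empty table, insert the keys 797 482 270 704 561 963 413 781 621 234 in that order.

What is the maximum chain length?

4

797 -> bucket 5
482 -> bucket 5 (collision)
270 -> bucket 0
704 -> bucket 2
561 -> bucket 3
963 -> bucket 0 (collision)
413 -> bucket 8
781 -> bucket 7
621 -> bucket 0 (collision)
234 -> bucket 0 (collision)
Final buckets:
0: 270 -> 963 -> 621 -> 234
1: ∅
2: 704
3: 561
4: ∅
5: 797 -> 482
6: ∅
7: 781
8: 413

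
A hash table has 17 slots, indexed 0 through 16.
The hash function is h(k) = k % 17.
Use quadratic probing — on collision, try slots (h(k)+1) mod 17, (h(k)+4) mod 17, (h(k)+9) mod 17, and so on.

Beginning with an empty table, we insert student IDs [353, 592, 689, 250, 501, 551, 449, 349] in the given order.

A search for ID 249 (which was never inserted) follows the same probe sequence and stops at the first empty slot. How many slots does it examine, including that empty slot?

353: h=13 => slot 13
592: h=14 => slot 14
689: h=9 => slot 9
250: h=12 => slot 12
501: h=8 => slot 8
551: h=7 => slot 7
449: h=7, probe 7,8,11 => slot 11
349: h=9, probe 9,10 => slot 10
Table: [∅, ∅, ∅, ∅, ∅, ∅, ∅, 551, 501, 689, 349, 449, 250, 353, 592, ∅, ∅]
Lookup 249: h=11, probe 11,12,15 → slot 15 empty, not found.

3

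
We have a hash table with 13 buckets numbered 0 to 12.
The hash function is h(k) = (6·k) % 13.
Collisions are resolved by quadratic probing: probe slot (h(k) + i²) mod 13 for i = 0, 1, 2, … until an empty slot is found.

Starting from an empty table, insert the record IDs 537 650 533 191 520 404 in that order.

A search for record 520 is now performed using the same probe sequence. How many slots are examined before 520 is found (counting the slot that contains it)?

3

Insert 537: h=11, slot 11 empty -> index 11.
Insert 650: h=0, slot 0 empty -> index 0.
Insert 533: h=0, slot 0 occupied -> index 1.
Insert 191: h=2, slot 2 empty -> index 2.
Insert 520: h=0, slots 0,1 occupied -> index 4.
Insert 404: h=6, slot 6 empty -> index 6.
Table: [650, 533, 191, -, 520, -, 404, -, -, -, -, 537, -]
Lookup 520: h=0, probe 0,1,4 → found at 4.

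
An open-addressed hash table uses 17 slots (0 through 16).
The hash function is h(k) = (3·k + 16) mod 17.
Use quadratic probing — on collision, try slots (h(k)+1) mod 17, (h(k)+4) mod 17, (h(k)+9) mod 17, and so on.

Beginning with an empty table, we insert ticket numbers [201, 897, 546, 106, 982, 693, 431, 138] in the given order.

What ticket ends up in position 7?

201

201 hashes to 7; slot 7 is free => place at 7.
897 hashes to 4; slot 4 is free => place at 4.
546 hashes to 5; slot 5 is free => place at 5.
106 hashes to 11; slot 11 is free => place at 11.
982 hashes to 4; 4,5 taken => place at 8.
693 hashes to 4; 4,5,8 taken => place at 13.
431 hashes to 0; slot 0 is free => place at 0.
138 hashes to 5; 5 taken => place at 6.
Table: [431, ∅, ∅, ∅, 897, 546, 138, 201, 982, ∅, ∅, 106, ∅, 693, ∅, ∅, ∅]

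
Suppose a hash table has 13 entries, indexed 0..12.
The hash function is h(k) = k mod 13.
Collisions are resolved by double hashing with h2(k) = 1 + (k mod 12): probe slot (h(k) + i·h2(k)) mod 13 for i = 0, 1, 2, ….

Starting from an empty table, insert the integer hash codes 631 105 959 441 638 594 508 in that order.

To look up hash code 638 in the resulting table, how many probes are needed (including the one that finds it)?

631 hashes to 7; slot 7 is free => place at 7.
105 hashes to 1; slot 1 is free => place at 1.
959 hashes to 10; slot 10 is free => place at 10.
441 hashes to 12; slot 12 is free => place at 12.
638 hashes to 1, h2=3; 1 taken => place at 4.
594 hashes to 9; slot 9 is free => place at 9.
508 hashes to 1, h2=5; 1 taken => place at 6.
Table: [., 105, ., ., 638, ., 508, 631, ., 594, 959, ., 441]
Lookup 638: h=1, h2=3, probe 1,4 → found at 4.

2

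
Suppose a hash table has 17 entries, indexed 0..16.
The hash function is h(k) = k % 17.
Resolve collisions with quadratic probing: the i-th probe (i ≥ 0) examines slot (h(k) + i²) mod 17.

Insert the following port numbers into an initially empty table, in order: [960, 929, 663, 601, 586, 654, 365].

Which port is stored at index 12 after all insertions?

654

960 hashes to 8; slot 8 is free => place at 8.
929 hashes to 11; slot 11 is free => place at 11.
663 hashes to 0; slot 0 is free => place at 0.
601 hashes to 6; slot 6 is free => place at 6.
586 hashes to 8; 8 taken => place at 9.
654 hashes to 8; 8,9 taken => place at 12.
365 hashes to 8; 8,9,12,0 taken => place at 7.
Table: [663, ∅, ∅, ∅, ∅, ∅, 601, 365, 960, 586, ∅, 929, 654, ∅, ∅, ∅, ∅]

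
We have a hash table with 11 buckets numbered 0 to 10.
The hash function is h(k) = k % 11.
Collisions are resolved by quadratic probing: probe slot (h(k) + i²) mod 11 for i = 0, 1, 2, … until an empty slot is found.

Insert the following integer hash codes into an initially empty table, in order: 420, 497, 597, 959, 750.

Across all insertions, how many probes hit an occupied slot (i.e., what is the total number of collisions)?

420 hashes to 2; slot 2 is free → place at 2.
497 hashes to 2; 2 taken → place at 3.
597 hashes to 3; 3 taken → place at 4.
959 hashes to 2; 2,3 taken → place at 6.
750 hashes to 2; 2,3,6 taken → place at 0.
Table: [750, ., 420, 497, 597, ., 959, ., ., ., .]

7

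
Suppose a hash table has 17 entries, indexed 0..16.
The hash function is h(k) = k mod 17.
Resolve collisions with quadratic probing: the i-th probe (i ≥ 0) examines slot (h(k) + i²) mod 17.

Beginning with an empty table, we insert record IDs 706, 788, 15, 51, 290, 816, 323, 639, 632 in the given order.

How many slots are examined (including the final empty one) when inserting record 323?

Insert 706: h=9, slot 9 empty => index 9.
Insert 788: h=6, slot 6 empty => index 6.
Insert 15: h=15, slot 15 empty => index 15.
Insert 51: h=0, slot 0 empty => index 0.
Insert 290: h=1, slot 1 empty => index 1.
Insert 816: h=0, slots 0,1 occupied => index 4.
Insert 323: h=0, slots 0,1,4,9 occupied => index 16.
Insert 639: h=10, slot 10 empty => index 10.
Insert 632: h=3, slot 3 empty => index 3.
Table: [51, 290, -, 632, 816, -, 788, -, -, 706, 639, -, -, -, -, 15, 323]

5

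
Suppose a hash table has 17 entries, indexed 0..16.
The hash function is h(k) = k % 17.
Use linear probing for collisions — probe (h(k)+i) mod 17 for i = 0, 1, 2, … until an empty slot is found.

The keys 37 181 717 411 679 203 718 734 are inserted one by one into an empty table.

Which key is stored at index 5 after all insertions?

411

37 hashes to 3; slot 3 is free → place at 3.
181 hashes to 11; slot 11 is free → place at 11.
717 hashes to 3; 3 taken → place at 4.
411 hashes to 3; 3,4 taken → place at 5.
679 hashes to 16; slot 16 is free → place at 16.
203 hashes to 16; 16 taken → place at 0.
718 hashes to 4; 4,5 taken → place at 6.
734 hashes to 3; 3,4,5,6 taken → place at 7.
Table: [203, ., ., 37, 717, 411, 718, 734, ., ., ., 181, ., ., ., ., 679]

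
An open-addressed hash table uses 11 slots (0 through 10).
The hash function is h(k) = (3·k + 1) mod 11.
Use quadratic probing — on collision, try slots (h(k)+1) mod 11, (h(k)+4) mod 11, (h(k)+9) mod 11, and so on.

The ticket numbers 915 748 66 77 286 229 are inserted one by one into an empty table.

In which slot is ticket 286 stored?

915 hashes to 7; slot 7 is free → place at 7.
748 hashes to 1; slot 1 is free → place at 1.
66 hashes to 1; 1 taken → place at 2.
77 hashes to 1; 1,2 taken → place at 5.
286 hashes to 1; 1,2,5 taken → place at 10.
229 hashes to 6; slot 6 is free → place at 6.
Table: [_, 748, 66, _, _, 77, 229, 915, _, _, 286]

10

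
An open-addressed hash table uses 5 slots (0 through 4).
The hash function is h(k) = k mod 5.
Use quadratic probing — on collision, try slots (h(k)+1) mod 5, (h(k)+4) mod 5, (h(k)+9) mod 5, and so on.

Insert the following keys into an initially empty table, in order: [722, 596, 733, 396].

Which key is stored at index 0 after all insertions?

Insert 722: h=2, slot 2 empty => index 2.
Insert 596: h=1, slot 1 empty => index 1.
Insert 733: h=3, slot 3 empty => index 3.
Insert 396: h=1, slots 1,2 occupied => index 0.
Table: [396, 596, 722, 733, .]

396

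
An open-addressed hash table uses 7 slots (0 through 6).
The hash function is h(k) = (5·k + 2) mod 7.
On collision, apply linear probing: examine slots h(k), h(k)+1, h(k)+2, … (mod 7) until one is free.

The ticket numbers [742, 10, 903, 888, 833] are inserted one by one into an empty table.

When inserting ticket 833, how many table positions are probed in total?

5

Insert 742: h=2, slot 2 empty => index 2.
Insert 10: h=3, slot 3 empty => index 3.
Insert 903: h=2, slots 2,3 occupied => index 4.
Insert 888: h=4, slot 4 occupied => index 5.
Insert 833: h=2, slots 2,3,4,5 occupied => index 6.
Table: [—, —, 742, 10, 903, 888, 833]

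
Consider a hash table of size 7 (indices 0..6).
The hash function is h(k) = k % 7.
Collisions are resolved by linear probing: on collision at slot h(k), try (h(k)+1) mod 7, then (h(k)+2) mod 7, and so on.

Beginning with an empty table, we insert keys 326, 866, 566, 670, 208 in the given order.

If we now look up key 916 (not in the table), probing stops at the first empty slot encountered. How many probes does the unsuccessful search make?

4

Insert 326: h=4, slot 4 empty → index 4.
Insert 866: h=5, slot 5 empty → index 5.
Insert 566: h=6, slot 6 empty → index 6.
Insert 670: h=5, slots 5,6 occupied → index 0.
Insert 208: h=5, slots 5,6,0 occupied → index 1.
Table: [670, 208, -, -, 326, 866, 566]
Lookup 916: h=6, probe 6,0,1,2 → slot 2 empty, not found.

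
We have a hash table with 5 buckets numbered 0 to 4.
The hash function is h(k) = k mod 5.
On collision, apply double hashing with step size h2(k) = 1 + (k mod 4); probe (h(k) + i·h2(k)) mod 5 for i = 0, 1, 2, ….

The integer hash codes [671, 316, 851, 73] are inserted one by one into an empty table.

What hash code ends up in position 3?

671: h=1 => slot 1
316: h=1, h2=1, probe 1,2 => slot 2
851: h=1, h2=4, probe 1,0 => slot 0
73: h=3 => slot 3
Table: [851, 671, 316, 73, ∅]

73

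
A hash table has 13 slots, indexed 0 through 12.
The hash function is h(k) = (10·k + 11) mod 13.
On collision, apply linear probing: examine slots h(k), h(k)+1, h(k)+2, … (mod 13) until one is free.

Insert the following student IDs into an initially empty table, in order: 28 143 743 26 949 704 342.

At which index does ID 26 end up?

Insert 28: h=5, slot 5 empty → index 5.
Insert 143: h=11, slot 11 empty → index 11.
Insert 743: h=5, slot 5 occupied → index 6.
Insert 26: h=11, slot 11 occupied → index 12.
Insert 949: h=11, slots 11,12 occupied → index 0.
Insert 704: h=5, slots 5,6 occupied → index 7.
Insert 342: h=12, slots 12,0 occupied → index 1.
Table: [949, 342, —, —, —, 28, 743, 704, —, —, —, 143, 26]

12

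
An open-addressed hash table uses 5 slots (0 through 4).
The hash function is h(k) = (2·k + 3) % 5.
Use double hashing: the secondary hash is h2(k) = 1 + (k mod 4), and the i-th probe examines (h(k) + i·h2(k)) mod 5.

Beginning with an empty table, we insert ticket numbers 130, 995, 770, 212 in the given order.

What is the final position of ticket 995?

2

130: h=3 → slot 3
995: h=3, h2=4, probe 3,2 → slot 2
770: h=3, h2=3, probe 3,1 → slot 1
212: h=2, h2=1, probe 2,3,4 → slot 4
Table: [-, 770, 995, 130, 212]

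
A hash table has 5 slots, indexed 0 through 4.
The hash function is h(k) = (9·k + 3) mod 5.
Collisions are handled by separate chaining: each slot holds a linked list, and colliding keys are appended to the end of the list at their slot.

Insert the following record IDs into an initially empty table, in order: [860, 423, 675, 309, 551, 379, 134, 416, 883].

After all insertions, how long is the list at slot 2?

Insert 860: h=3, bucket 3 empty -> new chain.
Insert 423: h=0, bucket 0 empty -> new chain.
Insert 675: h=3, bucket 3 nonempty -> append to chain.
Insert 309: h=4, bucket 4 empty -> new chain.
Insert 551: h=2, bucket 2 empty -> new chain.
Insert 379: h=4, bucket 4 nonempty -> append to chain.
Insert 134: h=4, bucket 4 nonempty -> append to chain.
Insert 416: h=2, bucket 2 nonempty -> append to chain.
Insert 883: h=0, bucket 0 nonempty -> append to chain.
Final buckets:
0: 423 -> 883
1: .
2: 551 -> 416
3: 860 -> 675
4: 309 -> 379 -> 134

2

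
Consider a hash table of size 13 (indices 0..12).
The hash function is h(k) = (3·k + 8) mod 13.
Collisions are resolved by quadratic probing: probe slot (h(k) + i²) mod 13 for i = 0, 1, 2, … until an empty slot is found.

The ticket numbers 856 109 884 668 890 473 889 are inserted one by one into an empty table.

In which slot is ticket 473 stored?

1

856 hashes to 2; slot 2 is free → place at 2.
109 hashes to 10; slot 10 is free → place at 10.
884 hashes to 8; slot 8 is free → place at 8.
668 hashes to 10; 10 taken → place at 11.
890 hashes to 0; slot 0 is free → place at 0.
473 hashes to 10; 10,11 taken → place at 1.
889 hashes to 10; 10,11,1 taken → place at 6.
Table: [890, 473, 856, ., ., ., 889, ., 884, ., 109, 668, .]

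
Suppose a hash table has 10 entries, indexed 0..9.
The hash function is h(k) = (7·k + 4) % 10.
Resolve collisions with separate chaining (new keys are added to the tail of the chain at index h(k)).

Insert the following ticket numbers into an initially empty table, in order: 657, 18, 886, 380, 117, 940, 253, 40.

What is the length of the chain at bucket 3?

657 -> bucket 3
18 -> bucket 0
886 -> bucket 6
380 -> bucket 4
117 -> bucket 3 (collision)
940 -> bucket 4 (collision)
253 -> bucket 5
40 -> bucket 4 (collision)
Final buckets:
0: 18
1: ∅
2: ∅
3: 657 -> 117
4: 380 -> 940 -> 40
5: 253
6: 886
7: ∅
8: ∅
9: ∅

2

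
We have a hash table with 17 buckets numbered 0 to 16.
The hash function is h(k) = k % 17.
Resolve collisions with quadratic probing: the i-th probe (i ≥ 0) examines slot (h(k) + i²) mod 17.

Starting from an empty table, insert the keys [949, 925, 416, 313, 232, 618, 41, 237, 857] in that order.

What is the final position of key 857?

15

949 hashes to 14; slot 14 is free -> place at 14.
925 hashes to 7; slot 7 is free -> place at 7.
416 hashes to 8; slot 8 is free -> place at 8.
313 hashes to 7; 7,8 taken -> place at 11.
232 hashes to 11; 11 taken -> place at 12.
618 hashes to 6; slot 6 is free -> place at 6.
41 hashes to 7; 7,8,11 taken -> place at 16.
237 hashes to 16; 16 taken -> place at 0.
857 hashes to 7; 7,8,11,16,6 taken -> place at 15.
Table: [237, _, _, _, _, _, 618, 925, 416, _, _, 313, 232, _, 949, 857, 41]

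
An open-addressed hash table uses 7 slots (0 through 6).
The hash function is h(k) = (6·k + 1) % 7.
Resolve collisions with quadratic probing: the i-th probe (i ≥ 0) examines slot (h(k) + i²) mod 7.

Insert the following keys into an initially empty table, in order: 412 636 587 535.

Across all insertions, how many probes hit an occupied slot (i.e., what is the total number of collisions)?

412: h=2 -> slot 2
636: h=2, probe 2,3 -> slot 3
587: h=2, probe 2,3,6 -> slot 6
535: h=5 -> slot 5
Table: [—, —, 412, 636, —, 535, 587]

3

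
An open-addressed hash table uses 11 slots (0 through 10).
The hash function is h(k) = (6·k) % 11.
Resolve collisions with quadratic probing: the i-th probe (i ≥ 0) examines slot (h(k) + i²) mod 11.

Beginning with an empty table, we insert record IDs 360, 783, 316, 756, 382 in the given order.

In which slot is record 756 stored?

8

360 hashes to 4; slot 4 is free => place at 4.
783 hashes to 1; slot 1 is free => place at 1.
316 hashes to 4; 4 taken => place at 5.
756 hashes to 4; 4,5 taken => place at 8.
382 hashes to 4; 4,5,8 taken => place at 2.
Table: [∅, 783, 382, ∅, 360, 316, ∅, ∅, 756, ∅, ∅]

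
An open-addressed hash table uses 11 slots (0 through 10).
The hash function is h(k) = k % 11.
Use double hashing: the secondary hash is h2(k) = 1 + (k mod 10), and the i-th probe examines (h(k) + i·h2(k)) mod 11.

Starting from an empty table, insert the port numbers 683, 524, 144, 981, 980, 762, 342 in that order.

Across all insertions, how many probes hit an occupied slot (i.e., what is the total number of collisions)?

Insert 683: h=1, slot 1 empty => index 1.
Insert 524: h=7, slot 7 empty => index 7.
Insert 144: h=1, h2=5, slot 1 occupied => index 6.
Insert 981: h=2, slot 2 empty => index 2.
Insert 980: h=1, h2=1, slots 1,2 occupied => index 3.
Insert 762: h=3, h2=3, slots 3,6 occupied => index 9.
Insert 342: h=1, h2=3, slot 1 occupied => index 4.
Table: [∅, 683, 981, 980, 342, ∅, 144, 524, ∅, 762, ∅]

6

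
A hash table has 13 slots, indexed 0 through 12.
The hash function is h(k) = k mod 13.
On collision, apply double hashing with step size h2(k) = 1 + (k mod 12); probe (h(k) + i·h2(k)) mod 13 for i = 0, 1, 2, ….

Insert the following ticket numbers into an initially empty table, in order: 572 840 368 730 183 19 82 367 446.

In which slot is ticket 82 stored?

11

572: h=0 => slot 0
840: h=8 => slot 8
368: h=4 => slot 4
730: h=2 => slot 2
183: h=1 => slot 1
19: h=6 => slot 6
82: h=4, h2=11, probe 4,2,0,11 => slot 11
367: h=3 => slot 3
446: h=4, h2=3, probe 4,7 => slot 7
Table: [572, 183, 730, 367, 368, —, 19, 446, 840, —, —, 82, —]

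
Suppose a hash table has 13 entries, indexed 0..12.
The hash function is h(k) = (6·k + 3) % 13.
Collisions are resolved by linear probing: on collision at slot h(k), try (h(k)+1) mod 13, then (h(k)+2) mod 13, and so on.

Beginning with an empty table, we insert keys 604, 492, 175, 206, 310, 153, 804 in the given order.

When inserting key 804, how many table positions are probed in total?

4

604 hashes to 0; slot 0 is free -> place at 0.
492 hashes to 4; slot 4 is free -> place at 4.
175 hashes to 0; 0 taken -> place at 1.
206 hashes to 4; 4 taken -> place at 5.
310 hashes to 4; 4,5 taken -> place at 6.
153 hashes to 11; slot 11 is free -> place at 11.
804 hashes to 4; 4,5,6 taken -> place at 7.
Table: [604, 175, -, -, 492, 206, 310, 804, -, -, -, 153, -]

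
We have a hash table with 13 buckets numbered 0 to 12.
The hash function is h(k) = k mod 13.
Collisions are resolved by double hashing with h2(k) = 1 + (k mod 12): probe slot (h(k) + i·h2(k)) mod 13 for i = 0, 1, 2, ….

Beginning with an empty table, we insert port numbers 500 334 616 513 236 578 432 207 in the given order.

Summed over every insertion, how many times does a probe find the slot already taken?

6

500 hashes to 6; slot 6 is free -> place at 6.
334 hashes to 9; slot 9 is free -> place at 9.
616 hashes to 5; slot 5 is free -> place at 5.
513 hashes to 6, h2=10; 6 taken -> place at 3.
236 hashes to 2; slot 2 is free -> place at 2.
578 hashes to 6, h2=3; 6,9 taken -> place at 12.
432 hashes to 3, h2=1; 3 taken -> place at 4.
207 hashes to 12, h2=4; 12,3 taken -> place at 7.
Table: [—, —, 236, 513, 432, 616, 500, 207, —, 334, —, —, 578]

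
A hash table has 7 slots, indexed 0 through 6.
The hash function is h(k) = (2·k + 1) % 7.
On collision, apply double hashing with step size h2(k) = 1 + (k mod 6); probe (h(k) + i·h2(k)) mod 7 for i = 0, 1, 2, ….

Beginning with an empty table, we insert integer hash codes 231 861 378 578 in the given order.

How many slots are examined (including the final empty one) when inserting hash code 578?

231: h=1 -> slot 1
861: h=1, h2=4, probe 1,5 -> slot 5
378: h=1, h2=1, probe 1,2 -> slot 2
578: h=2, h2=3, probe 2,5,1,4 -> slot 4
Table: [-, 231, 378, -, 578, 861, -]

4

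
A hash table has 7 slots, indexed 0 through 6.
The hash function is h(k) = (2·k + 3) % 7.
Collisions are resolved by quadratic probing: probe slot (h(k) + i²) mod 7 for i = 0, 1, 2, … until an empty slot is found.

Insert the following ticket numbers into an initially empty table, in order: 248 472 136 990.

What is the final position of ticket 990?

248: h=2 => slot 2
472: h=2, probe 2,3 => slot 3
136: h=2, probe 2,3,6 => slot 6
990: h=2, probe 2,3,6,4 => slot 4
Table: [—, —, 248, 472, 990, —, 136]

4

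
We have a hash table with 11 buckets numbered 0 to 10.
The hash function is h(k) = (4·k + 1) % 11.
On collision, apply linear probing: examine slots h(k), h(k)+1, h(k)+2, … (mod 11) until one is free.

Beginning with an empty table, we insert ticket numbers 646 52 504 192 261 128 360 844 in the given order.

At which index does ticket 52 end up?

646: h=0 -> slot 0
52: h=0, probe 0,1 -> slot 1
504: h=4 -> slot 4
192: h=10 -> slot 10
261: h=0, probe 0,1,2 -> slot 2
128: h=7 -> slot 7
360: h=0, probe 0,1,2,3 -> slot 3
844: h=0, probe 0,1,2,3,4,5 -> slot 5
Table: [646, 52, 261, 360, 504, 844, _, 128, _, _, 192]

1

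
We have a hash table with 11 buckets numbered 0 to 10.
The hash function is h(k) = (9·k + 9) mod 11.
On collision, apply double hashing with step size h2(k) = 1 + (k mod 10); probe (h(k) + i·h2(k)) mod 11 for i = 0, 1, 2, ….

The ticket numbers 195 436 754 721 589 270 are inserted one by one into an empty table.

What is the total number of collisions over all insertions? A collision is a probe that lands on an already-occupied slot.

3

Insert 195: h=4, slot 4 empty → index 4.
Insert 436: h=6, slot 6 empty → index 6.
Insert 754: h=8, slot 8 empty → index 8.
Insert 721: h=8, h2=2, slot 8 occupied → index 10.
Insert 589: h=8, h2=10, slot 8 occupied → index 7.
Insert 270: h=8, h2=1, slot 8 occupied → index 9.
Table: [., ., ., ., 195, ., 436, 589, 754, 270, 721]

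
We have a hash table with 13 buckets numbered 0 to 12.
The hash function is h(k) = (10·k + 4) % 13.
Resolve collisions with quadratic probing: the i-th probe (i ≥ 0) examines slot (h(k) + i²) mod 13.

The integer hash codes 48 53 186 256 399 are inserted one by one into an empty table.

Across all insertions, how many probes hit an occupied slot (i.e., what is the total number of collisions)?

Insert 48: h=3, slot 3 empty -> index 3.
Insert 53: h=1, slot 1 empty -> index 1.
Insert 186: h=5, slot 5 empty -> index 5.
Insert 256: h=3, slot 3 occupied -> index 4.
Insert 399: h=3, slots 3,4 occupied -> index 7.
Table: [., 53, ., 48, 256, 186, ., 399, ., ., ., ., .]

3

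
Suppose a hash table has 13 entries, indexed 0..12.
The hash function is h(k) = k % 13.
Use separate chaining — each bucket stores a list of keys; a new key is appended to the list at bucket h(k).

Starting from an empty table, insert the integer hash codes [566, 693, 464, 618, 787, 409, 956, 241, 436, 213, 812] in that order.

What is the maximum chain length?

6

Insert 566: h=7, bucket 7 empty -> new chain.
Insert 693: h=4, bucket 4 empty -> new chain.
Insert 464: h=9, bucket 9 empty -> new chain.
Insert 618: h=7, bucket 7 nonempty -> append to chain.
Insert 787: h=7, bucket 7 nonempty -> append to chain.
Insert 409: h=6, bucket 6 empty -> new chain.
Insert 956: h=7, bucket 7 nonempty -> append to chain.
Insert 241: h=7, bucket 7 nonempty -> append to chain.
Insert 436: h=7, bucket 7 nonempty -> append to chain.
Insert 213: h=5, bucket 5 empty -> new chain.
Insert 812: h=6, bucket 6 nonempty -> append to chain.
Final buckets:
0: —
1: —
2: —
3: —
4: 693
5: 213
6: 409 -> 812
7: 566 -> 618 -> 787 -> 956 -> 241 -> 436
8: —
9: 464
10: —
11: —
12: —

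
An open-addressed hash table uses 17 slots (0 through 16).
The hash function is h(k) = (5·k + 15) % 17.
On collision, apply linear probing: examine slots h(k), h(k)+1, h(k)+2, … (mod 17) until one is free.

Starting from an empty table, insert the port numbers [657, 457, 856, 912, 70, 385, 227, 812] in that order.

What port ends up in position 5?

Insert 657: h=2, slot 2 empty -> index 2.
Insert 457: h=5, slot 5 empty -> index 5.
Insert 856: h=11, slot 11 empty -> index 11.
Insert 912: h=2, slot 2 occupied -> index 3.
Insert 70: h=8, slot 8 empty -> index 8.
Insert 385: h=2, slots 2,3 occupied -> index 4.
Insert 227: h=11, slot 11 occupied -> index 12.
Insert 812: h=12, slot 12 occupied -> index 13.
Table: [_, _, 657, 912, 385, 457, _, _, 70, _, _, 856, 227, 812, _, _, _]

457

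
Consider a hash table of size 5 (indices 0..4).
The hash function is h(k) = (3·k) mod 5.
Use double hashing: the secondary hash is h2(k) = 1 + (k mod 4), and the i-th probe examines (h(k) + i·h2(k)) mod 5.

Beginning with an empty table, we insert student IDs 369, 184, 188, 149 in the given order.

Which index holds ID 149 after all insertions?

369 hashes to 2; slot 2 is free -> place at 2.
184 hashes to 2, h2=1; 2 taken -> place at 3.
188 hashes to 4; slot 4 is free -> place at 4.
149 hashes to 2, h2=2; 2,4 taken -> place at 1.
Table: [—, 149, 369, 184, 188]

1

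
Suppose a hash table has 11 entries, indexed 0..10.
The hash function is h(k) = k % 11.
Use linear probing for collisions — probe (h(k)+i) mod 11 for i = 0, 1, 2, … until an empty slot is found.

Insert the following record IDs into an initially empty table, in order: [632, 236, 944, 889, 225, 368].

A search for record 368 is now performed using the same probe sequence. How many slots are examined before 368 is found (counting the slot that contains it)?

Insert 632: h=5, slot 5 empty => index 5.
Insert 236: h=5, slot 5 occupied => index 6.
Insert 944: h=9, slot 9 empty => index 9.
Insert 889: h=9, slot 9 occupied => index 10.
Insert 225: h=5, slots 5,6 occupied => index 7.
Insert 368: h=5, slots 5,6,7 occupied => index 8.
Table: [_, _, _, _, _, 632, 236, 225, 368, 944, 889]
Lookup 368: h=5, probe 5,6,7,8 → found at 8.

4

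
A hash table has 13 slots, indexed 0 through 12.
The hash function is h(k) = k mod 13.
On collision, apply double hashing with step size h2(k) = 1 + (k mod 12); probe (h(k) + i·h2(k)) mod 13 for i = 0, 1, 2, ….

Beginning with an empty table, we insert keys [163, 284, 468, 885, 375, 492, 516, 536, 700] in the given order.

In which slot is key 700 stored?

8

163: h=7 => slot 7
284: h=11 => slot 11
468: h=0 => slot 0
885: h=1 => slot 1
375: h=11, h2=4, probe 11,2 => slot 2
492: h=11, h2=1, probe 11,12 => slot 12
516: h=9 => slot 9
536: h=3 => slot 3
700: h=11, h2=5, probe 11,3,8 => slot 8
Table: [468, 885, 375, 536, ∅, ∅, ∅, 163, 700, 516, ∅, 284, 492]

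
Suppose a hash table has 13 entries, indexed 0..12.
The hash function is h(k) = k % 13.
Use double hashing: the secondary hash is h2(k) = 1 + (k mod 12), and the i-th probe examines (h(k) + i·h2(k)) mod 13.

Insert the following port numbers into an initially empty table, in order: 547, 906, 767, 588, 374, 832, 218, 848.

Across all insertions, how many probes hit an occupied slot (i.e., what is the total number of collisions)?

547: h=1 => slot 1
906: h=9 => slot 9
767: h=0 => slot 0
588: h=3 => slot 3
374: h=10 => slot 10
832: h=0, h2=5, probe 0,5 => slot 5
218: h=10, h2=3, probe 10,0,3,6 => slot 6
848: h=3, h2=9, probe 3,12 => slot 12
Table: [767, 547, _, 588, _, 832, 218, _, _, 906, 374, _, 848]

5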